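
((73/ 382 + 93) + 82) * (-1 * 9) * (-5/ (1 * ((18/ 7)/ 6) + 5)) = 21080745/ 14516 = 1452.24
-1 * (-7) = 7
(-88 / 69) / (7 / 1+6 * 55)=-88 / 23253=-0.00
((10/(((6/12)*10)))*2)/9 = 4/9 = 0.44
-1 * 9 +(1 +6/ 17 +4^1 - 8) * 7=-468/ 17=-27.53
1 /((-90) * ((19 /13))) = -13 /1710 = -0.01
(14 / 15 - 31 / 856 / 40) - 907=-93071261 / 102720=-906.07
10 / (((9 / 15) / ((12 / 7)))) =200 / 7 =28.57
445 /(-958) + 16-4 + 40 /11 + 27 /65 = 10676791 /684970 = 15.59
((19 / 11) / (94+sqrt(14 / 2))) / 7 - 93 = -63222683 / 679833 - 19 * sqrt(7) / 679833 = -93.00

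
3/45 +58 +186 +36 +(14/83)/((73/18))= 25457639/90885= 280.11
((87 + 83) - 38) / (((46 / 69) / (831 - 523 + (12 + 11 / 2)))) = 64449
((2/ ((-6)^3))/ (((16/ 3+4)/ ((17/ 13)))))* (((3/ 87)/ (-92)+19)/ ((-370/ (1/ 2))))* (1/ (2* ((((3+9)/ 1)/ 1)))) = 287249/ 206971914240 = 0.00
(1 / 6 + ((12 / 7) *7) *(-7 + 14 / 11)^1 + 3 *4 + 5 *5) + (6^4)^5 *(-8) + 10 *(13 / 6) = -1930451656353251981 / 66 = -29249267520503817.89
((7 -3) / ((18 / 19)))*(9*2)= 76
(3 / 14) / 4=3 / 56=0.05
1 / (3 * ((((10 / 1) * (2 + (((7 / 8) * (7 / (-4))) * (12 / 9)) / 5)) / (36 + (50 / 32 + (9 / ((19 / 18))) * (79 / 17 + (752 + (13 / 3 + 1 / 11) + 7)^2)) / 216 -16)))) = 3110155942067 / 6449632992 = 482.22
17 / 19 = 0.89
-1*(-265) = 265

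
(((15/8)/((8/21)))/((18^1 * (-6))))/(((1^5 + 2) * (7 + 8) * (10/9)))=-7/7680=-0.00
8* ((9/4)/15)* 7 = 42/5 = 8.40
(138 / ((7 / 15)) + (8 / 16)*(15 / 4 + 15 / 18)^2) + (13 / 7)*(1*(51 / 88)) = 6814553 / 22176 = 307.29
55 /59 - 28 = -1597 /59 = -27.07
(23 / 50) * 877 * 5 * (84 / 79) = 847182 / 395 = 2144.76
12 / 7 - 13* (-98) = 8930 / 7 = 1275.71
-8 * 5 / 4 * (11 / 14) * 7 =-55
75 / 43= 1.74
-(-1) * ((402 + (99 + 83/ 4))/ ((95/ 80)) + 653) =20755/ 19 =1092.37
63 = 63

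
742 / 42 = 53 / 3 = 17.67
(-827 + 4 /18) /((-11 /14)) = 104174 /99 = 1052.26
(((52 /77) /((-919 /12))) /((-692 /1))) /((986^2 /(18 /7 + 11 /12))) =0.00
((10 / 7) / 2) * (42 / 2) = 15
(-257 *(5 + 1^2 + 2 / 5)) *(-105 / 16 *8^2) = 690816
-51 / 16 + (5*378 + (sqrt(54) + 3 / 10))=3*sqrt(6) + 150969 / 80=1894.46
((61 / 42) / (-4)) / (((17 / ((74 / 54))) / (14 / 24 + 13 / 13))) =-42883 / 925344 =-0.05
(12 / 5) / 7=12 / 35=0.34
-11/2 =-5.50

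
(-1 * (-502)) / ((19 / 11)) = 5522 / 19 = 290.63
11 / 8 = 1.38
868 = 868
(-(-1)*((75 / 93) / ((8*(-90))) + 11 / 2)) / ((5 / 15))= 24547 / 1488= 16.50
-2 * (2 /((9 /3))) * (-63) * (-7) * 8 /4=-1176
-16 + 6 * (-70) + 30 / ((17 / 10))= -7112 / 17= -418.35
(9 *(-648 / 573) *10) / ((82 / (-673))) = 6541560 / 7831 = 835.34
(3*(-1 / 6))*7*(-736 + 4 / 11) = 28322 / 11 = 2574.73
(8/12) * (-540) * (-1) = 360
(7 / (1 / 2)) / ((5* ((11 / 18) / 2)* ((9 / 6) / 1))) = 336 / 55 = 6.11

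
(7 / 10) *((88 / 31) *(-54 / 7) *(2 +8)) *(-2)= 9504 / 31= 306.58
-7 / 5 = -1.40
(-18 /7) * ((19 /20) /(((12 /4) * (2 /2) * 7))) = -57 /490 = -0.12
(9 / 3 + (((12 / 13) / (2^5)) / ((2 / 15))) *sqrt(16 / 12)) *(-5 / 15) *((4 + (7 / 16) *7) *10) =-565 / 8 - 2825 *sqrt(3) / 832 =-76.51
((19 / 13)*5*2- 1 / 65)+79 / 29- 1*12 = 772 / 145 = 5.32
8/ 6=4/ 3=1.33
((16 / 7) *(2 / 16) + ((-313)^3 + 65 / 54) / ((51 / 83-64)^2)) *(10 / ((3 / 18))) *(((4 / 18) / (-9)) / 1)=1596962498338220 / 141241451463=11306.61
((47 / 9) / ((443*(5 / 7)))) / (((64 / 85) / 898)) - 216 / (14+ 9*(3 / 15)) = 60598583 / 10079136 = 6.01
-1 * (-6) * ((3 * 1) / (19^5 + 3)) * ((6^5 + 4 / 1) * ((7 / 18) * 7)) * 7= 1334270 / 1238051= 1.08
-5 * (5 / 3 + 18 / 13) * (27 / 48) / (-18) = 595 / 1248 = 0.48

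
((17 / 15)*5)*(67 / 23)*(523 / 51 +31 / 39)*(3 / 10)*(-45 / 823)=-736263 / 246077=-2.99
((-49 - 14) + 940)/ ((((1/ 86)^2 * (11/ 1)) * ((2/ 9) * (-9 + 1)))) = -14594157/ 44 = -331685.39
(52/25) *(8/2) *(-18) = -3744/25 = -149.76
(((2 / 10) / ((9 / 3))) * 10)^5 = 32 / 243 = 0.13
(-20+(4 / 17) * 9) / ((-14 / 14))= 304 / 17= 17.88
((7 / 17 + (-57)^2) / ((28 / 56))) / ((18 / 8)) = 441920 / 153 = 2888.37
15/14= 1.07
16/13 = 1.23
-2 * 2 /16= -1 /4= -0.25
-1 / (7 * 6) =-1 / 42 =-0.02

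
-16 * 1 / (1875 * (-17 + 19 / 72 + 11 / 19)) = 7296 / 13814375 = 0.00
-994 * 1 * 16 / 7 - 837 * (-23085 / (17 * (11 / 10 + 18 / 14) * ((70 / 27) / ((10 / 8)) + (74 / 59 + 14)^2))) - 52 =-9229349065223 / 31321176652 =-294.67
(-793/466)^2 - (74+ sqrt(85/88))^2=-5619.53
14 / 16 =0.88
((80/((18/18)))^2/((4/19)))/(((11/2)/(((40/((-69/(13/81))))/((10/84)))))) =-88524800/20493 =-4319.76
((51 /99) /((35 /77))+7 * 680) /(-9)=-71417 /135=-529.01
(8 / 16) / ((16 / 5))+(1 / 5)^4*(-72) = 821 / 20000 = 0.04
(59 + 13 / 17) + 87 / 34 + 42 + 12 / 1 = 3955 / 34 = 116.32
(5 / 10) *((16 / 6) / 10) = 2 / 15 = 0.13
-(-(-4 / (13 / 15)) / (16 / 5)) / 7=-75 / 364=-0.21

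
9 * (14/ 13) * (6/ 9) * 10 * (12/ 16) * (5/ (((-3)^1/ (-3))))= 3150/ 13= 242.31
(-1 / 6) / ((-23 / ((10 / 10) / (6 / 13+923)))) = 13 / 1656690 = 0.00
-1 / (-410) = 1 / 410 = 0.00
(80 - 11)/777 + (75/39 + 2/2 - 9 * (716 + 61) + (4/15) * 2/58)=-10237837682/1464645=-6989.98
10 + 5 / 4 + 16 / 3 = 199 / 12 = 16.58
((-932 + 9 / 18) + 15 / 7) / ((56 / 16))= -13011 / 49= -265.53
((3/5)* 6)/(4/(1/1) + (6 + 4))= 9/35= 0.26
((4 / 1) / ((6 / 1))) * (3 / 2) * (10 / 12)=5 / 6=0.83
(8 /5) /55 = 8 /275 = 0.03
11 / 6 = 1.83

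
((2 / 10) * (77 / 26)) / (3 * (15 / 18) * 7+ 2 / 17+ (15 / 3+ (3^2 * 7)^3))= 1309 / 552653855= 0.00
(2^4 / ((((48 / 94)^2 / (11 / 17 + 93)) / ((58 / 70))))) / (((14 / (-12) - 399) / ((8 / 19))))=-407940448 / 81429915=-5.01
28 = 28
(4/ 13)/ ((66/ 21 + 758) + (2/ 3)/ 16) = 672/ 1662427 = 0.00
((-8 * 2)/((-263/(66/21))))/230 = 176/211715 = 0.00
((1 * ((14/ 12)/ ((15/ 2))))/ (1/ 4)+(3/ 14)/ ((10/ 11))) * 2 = 1081/ 630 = 1.72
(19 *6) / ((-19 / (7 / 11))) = -42 / 11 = -3.82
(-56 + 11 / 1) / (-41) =45 / 41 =1.10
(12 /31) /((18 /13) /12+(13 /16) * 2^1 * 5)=1248 /26567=0.05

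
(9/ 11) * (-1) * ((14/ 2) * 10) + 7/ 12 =-7483/ 132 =-56.69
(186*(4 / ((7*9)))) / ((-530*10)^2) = 31 / 73736250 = 0.00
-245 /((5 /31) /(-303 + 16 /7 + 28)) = 414253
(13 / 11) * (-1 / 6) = -13 / 66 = -0.20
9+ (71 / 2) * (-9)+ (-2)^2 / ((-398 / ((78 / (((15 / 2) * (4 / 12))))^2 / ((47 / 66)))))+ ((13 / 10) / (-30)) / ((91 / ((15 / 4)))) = -324.24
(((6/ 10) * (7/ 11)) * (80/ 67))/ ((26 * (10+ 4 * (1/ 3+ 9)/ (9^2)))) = 20412/ 12177451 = 0.00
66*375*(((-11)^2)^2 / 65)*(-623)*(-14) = 48623774607.69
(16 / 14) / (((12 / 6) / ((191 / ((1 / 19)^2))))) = 39400.57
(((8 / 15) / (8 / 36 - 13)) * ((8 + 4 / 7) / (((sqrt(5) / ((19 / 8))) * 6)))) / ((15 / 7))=-38 * sqrt(5) / 2875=-0.03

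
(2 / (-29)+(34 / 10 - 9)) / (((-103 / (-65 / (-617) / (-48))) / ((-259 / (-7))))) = -65897 / 14743832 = -0.00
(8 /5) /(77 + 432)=8 /2545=0.00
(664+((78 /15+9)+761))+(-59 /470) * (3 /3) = 135273 /94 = 1439.07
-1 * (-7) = 7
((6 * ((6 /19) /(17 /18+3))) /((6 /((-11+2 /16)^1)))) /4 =-2349 /10792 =-0.22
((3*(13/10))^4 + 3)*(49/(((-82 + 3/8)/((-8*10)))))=918628872/81625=11254.26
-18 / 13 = -1.38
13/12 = 1.08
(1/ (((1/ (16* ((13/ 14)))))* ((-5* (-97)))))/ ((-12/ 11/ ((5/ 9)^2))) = -1430/ 164997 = -0.01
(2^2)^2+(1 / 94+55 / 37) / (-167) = 9288009 / 580826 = 15.99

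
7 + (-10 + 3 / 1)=0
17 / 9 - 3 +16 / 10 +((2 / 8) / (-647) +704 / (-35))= -15999331 / 815220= -19.63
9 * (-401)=-3609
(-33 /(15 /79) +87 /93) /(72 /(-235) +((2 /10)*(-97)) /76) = 95708168 /310961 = 307.78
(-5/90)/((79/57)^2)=-361/12482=-0.03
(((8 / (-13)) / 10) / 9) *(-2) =0.01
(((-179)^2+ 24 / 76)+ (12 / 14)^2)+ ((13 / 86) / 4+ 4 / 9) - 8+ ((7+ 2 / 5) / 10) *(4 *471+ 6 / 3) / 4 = 2333531452229 / 72059400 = 32383.44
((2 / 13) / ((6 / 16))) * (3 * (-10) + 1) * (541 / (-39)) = 251024 / 1521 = 165.04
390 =390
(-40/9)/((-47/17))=680/423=1.61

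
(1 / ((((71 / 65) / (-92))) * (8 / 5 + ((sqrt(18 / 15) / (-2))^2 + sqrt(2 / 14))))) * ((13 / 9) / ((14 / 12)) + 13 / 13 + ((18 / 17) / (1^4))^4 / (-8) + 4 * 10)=-83860155353000 / 43176264471 + 44136923870000 * sqrt(7) / 302233851297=-1555.90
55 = 55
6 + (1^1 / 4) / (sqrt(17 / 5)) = sqrt(85) / 68 + 6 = 6.14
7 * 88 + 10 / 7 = 4322 / 7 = 617.43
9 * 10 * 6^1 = 540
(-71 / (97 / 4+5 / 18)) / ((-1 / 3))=7668 / 883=8.68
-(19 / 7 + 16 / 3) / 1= -169 / 21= -8.05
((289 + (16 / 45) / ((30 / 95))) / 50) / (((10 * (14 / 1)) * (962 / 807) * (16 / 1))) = 0.00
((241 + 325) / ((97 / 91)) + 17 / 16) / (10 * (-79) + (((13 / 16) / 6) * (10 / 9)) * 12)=-1486341 / 2201900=-0.68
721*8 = 5768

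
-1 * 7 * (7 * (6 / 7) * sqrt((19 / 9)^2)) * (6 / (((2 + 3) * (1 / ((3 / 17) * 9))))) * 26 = -373464 / 85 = -4393.69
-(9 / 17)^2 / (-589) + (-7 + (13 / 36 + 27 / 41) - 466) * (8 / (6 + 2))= -118583148547 / 251246196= -471.98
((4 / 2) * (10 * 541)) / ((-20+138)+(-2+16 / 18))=24345 / 263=92.57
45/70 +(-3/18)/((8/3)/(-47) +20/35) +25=180069/7112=25.32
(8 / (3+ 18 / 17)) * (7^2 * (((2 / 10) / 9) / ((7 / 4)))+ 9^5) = 361383688 / 3105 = 116387.66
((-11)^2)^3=1771561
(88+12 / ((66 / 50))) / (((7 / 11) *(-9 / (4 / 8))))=-178 / 21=-8.48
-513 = -513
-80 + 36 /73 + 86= 474 /73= 6.49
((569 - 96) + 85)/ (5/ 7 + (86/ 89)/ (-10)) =869085/ 962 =903.41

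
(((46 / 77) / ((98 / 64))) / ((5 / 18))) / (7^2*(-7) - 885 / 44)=-105984 / 27400555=-0.00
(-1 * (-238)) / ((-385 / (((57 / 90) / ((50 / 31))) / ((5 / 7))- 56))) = 642719 / 18750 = 34.28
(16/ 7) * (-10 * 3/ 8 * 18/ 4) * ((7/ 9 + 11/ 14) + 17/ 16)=-39705/ 392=-101.29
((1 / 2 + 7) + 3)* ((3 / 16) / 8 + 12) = 32319 / 256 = 126.25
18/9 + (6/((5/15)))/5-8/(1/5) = -172/5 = -34.40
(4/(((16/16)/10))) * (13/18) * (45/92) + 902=21071/23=916.13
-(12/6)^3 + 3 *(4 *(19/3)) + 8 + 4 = 80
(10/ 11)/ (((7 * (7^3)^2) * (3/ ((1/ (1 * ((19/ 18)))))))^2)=360/ 2693223822283379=0.00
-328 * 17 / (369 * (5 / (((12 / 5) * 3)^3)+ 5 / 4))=-705024 / 58945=-11.96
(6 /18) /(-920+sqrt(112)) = -115 /317358 - sqrt(7) /634716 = -0.00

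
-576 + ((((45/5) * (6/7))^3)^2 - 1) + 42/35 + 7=123639962724/588245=210184.47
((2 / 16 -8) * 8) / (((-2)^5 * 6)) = 21 / 64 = 0.33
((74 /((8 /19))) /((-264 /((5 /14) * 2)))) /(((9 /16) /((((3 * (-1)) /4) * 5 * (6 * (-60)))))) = -87875 /77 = -1141.23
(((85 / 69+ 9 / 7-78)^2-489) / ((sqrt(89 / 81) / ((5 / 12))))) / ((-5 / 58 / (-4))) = 70476231694 * sqrt(89) / 6920907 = 96067.10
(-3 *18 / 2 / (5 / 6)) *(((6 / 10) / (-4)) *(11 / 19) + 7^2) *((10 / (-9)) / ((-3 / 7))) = -390327 / 95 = -4108.71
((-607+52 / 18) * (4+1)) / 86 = -27185 / 774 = -35.12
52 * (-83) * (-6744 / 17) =29107104 / 17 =1712182.59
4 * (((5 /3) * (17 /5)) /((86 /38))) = 1292 /129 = 10.02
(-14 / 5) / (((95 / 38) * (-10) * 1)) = 14 / 125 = 0.11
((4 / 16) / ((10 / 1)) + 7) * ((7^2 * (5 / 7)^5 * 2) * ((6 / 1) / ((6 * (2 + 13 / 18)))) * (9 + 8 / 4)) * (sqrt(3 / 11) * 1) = 1580625 * sqrt(33) / 33614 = 270.13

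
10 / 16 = 5 / 8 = 0.62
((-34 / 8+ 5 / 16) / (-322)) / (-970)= -0.00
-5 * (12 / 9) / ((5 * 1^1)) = -4 / 3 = -1.33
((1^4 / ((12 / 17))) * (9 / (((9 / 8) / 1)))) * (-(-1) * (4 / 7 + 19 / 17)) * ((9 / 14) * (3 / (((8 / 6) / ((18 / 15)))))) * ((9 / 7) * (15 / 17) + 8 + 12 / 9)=20280699 / 58310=347.81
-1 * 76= -76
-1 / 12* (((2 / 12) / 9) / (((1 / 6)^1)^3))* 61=-61 / 3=-20.33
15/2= 7.50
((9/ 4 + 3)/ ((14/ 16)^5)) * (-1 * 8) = -196608/ 2401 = -81.89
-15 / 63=-5 / 21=-0.24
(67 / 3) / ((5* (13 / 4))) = 268 / 195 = 1.37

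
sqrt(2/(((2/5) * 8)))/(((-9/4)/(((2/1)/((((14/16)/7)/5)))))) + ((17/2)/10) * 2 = 17/10 - 80 * sqrt(10)/9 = -26.41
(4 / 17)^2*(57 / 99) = 304 / 9537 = 0.03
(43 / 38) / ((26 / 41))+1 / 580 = 127941 / 71630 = 1.79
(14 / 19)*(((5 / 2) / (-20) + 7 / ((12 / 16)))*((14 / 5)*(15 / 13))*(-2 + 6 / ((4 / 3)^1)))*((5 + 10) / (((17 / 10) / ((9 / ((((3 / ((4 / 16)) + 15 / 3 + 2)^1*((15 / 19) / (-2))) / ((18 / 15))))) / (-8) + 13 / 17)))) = 590205 / 1292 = 456.82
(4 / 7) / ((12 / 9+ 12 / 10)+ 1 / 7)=60 / 281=0.21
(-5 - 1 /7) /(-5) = 36 /35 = 1.03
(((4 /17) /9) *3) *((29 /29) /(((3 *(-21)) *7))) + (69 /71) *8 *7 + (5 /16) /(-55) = 15293672579 /281047536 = 54.42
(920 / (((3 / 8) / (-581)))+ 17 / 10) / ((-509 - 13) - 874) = 42761549 / 41880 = 1021.05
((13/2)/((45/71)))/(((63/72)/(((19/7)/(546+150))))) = 17537/383670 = 0.05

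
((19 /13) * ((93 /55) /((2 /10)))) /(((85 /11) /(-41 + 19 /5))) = -328662 /5525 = -59.49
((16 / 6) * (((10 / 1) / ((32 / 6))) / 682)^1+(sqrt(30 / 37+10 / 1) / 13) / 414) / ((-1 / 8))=-20 / 341 - 80 * sqrt(37) / 99567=-0.06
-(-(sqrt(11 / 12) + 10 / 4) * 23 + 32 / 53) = 23 * sqrt(33) / 6 + 6031 / 106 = 78.92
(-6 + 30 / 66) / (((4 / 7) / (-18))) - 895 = -15847 / 22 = -720.32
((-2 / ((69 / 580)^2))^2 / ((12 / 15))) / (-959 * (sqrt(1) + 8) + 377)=-282912400000 / 93547208367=-3.02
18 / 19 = 0.95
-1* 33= -33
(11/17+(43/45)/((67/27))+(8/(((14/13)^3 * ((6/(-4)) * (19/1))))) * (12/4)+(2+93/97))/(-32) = -11940268717/115202833760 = -0.10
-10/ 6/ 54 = -5/ 162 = -0.03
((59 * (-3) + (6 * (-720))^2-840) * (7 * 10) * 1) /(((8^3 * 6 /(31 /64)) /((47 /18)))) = 105737469565 /196608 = 537808.58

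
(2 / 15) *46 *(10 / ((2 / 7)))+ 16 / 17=10996 / 51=215.61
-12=-12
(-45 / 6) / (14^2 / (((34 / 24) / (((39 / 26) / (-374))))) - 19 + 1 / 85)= 79475 / 207092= 0.38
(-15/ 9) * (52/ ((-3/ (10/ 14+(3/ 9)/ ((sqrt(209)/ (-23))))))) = 5.31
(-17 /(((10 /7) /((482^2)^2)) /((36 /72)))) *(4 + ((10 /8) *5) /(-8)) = -41347795190177 /40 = -1033694879754.42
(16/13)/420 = 4/1365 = 0.00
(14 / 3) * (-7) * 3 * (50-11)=-3822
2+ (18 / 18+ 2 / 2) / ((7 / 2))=18 / 7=2.57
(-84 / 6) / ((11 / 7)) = -8.91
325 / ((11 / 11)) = 325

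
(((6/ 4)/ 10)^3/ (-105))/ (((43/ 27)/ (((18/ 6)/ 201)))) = -243/ 806680000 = -0.00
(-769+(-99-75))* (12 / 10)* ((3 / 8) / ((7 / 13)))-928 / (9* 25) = -4990879 / 6300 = -792.20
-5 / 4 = -1.25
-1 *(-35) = 35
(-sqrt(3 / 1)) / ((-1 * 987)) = sqrt(3) / 987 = 0.00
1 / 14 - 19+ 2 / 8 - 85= -2903 / 28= -103.68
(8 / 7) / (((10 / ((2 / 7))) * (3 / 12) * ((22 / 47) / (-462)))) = -128.91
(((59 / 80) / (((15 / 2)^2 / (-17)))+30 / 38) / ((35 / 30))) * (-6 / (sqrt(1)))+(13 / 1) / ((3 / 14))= 2880421 / 49875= 57.75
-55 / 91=-0.60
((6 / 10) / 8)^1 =3 / 40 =0.08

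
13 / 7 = 1.86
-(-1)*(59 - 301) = -242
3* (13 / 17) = 39 / 17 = 2.29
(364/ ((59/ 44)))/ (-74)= -8008/ 2183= -3.67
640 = 640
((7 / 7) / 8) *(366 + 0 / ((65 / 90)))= 183 / 4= 45.75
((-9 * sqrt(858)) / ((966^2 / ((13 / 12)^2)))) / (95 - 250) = 169 * sqrt(858) / 2314226880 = 0.00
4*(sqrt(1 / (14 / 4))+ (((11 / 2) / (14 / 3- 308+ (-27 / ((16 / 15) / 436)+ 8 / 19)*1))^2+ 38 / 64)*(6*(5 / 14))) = 4*sqrt(14) / 7+ 1904919675706365 / 374299858141496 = 7.23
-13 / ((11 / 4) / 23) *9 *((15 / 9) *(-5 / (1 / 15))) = 1345500 / 11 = 122318.18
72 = 72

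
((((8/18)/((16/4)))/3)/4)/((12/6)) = 1/216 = 0.00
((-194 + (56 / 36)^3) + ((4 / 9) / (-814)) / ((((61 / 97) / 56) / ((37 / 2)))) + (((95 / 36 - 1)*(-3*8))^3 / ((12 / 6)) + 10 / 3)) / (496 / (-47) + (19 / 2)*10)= -703837711432 / 1941472071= -362.53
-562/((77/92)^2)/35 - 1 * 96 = -24678208/207515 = -118.92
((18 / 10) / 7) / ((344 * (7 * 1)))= 9 / 84280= 0.00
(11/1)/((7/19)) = 209/7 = 29.86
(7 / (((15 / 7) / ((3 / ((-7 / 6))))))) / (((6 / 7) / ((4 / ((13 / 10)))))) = -392 / 13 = -30.15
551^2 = 303601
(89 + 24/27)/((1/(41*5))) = 165845/9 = 18427.22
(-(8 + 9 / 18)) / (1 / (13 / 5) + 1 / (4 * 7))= -20.22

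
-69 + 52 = -17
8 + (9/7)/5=289/35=8.26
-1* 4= -4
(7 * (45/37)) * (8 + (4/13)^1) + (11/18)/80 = 48994091/692640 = 70.74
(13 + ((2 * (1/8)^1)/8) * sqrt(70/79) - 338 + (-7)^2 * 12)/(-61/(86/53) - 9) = -22618/4007 - 43 * sqrt(5530)/5064848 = -5.65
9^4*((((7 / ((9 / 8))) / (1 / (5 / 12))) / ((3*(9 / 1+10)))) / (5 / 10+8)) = 11340 / 323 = 35.11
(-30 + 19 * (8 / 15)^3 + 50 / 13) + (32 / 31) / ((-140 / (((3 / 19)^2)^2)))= -28874553550852 / 1240769950875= -23.27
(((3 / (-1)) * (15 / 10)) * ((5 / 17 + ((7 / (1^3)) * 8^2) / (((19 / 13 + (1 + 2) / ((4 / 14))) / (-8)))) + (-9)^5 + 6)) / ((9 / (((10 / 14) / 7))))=784357285 / 259063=3027.67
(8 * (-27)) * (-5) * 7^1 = 7560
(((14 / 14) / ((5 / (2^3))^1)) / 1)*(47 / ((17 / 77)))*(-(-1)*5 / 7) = 4136 / 17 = 243.29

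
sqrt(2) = 1.41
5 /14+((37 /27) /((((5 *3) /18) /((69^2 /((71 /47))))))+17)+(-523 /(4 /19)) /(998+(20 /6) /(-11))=1700982755699 /327264560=5197.58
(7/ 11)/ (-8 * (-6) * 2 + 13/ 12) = 84/ 12815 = 0.01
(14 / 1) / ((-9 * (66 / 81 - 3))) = 42 / 59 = 0.71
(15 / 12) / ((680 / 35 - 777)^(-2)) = 140609045 / 196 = 717393.09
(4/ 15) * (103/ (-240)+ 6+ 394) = 95897/ 900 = 106.55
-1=-1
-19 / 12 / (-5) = 19 / 60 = 0.32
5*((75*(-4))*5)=-7500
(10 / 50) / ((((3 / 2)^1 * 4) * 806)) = 1 / 24180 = 0.00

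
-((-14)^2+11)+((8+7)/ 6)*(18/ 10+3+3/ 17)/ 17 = -119223/ 578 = -206.27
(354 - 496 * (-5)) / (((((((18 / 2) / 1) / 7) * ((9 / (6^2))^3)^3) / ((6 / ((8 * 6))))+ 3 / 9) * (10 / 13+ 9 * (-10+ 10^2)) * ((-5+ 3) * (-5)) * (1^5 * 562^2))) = 792250368 / 238650504478525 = 0.00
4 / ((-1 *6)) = -2 / 3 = -0.67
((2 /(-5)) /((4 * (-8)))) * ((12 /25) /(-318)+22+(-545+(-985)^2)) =321213787 /26500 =12121.27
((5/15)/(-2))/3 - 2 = -2.06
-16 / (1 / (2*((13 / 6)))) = -208 / 3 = -69.33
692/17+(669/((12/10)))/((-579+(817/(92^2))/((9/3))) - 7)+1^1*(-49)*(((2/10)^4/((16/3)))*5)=4014780592279/101176486000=39.68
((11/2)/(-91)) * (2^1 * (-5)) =55/91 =0.60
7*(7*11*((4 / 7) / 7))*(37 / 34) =814 / 17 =47.88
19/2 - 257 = -495/2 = -247.50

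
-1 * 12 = -12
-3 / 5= -0.60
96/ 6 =16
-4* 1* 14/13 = -56/13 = -4.31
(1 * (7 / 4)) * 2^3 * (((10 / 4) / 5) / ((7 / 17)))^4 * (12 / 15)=83521 / 3430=24.35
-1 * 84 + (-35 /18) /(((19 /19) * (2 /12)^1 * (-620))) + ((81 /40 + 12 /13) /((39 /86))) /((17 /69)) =-76944056 /1335945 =-57.60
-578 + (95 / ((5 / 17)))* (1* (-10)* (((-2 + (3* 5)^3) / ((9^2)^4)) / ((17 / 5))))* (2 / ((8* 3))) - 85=-171241458313 / 258280326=-663.01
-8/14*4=-16/7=-2.29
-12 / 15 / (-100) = 0.01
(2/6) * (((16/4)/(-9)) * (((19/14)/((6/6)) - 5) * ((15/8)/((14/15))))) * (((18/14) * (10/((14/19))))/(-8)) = -363375/153664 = -2.36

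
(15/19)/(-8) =-15/152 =-0.10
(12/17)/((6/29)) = 58/17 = 3.41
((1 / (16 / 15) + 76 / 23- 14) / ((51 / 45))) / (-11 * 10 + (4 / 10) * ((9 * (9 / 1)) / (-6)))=269325 / 3609712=0.07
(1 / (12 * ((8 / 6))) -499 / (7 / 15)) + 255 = -91193 / 112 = -814.22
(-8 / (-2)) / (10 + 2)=1 / 3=0.33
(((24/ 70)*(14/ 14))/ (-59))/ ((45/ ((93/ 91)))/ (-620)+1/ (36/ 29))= -103788/ 13118945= -0.01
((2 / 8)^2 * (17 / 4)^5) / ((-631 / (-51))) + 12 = 19.00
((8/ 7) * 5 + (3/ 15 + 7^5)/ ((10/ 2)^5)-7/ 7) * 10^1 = 100.93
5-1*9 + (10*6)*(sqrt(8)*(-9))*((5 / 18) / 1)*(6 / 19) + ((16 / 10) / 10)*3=-1800*sqrt(2) / 19-88 / 25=-137.50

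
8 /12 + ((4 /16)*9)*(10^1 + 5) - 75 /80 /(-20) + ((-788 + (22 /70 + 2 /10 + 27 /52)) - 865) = -141305057 /87360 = -1617.50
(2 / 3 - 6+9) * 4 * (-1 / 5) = -44 / 15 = -2.93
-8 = -8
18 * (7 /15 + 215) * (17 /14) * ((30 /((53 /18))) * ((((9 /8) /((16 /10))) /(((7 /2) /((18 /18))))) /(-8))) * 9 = -56326185 /5194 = -10844.47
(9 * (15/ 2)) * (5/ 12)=225/ 8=28.12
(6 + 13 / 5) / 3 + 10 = 193 / 15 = 12.87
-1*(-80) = 80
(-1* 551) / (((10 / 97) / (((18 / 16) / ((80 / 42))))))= -10101483 / 3200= -3156.71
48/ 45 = 16/ 15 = 1.07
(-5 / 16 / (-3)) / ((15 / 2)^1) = 1 / 72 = 0.01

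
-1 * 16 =-16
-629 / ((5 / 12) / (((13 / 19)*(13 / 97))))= -1275612 / 9215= -138.43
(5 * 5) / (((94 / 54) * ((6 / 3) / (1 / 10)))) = 135 / 188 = 0.72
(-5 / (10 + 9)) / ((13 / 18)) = -90 / 247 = -0.36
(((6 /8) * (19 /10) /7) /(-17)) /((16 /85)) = -0.06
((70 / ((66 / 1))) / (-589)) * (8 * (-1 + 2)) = -280 / 19437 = -0.01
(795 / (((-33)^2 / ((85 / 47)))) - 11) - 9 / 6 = -381475 / 34122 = -11.18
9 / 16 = 0.56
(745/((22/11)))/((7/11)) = 8195/14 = 585.36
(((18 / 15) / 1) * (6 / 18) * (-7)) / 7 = -2 / 5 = -0.40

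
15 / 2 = 7.50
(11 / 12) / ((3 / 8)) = 22 / 9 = 2.44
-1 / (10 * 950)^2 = -1 / 90250000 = -0.00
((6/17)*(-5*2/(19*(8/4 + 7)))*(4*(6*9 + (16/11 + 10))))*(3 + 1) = -76800/3553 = -21.62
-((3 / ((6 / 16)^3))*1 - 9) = -431 / 9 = -47.89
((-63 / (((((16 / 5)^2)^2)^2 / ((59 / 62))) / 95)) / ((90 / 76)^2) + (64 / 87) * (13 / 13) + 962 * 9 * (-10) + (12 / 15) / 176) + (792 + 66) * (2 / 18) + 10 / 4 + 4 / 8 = -82645068668292657953 / 955640960778240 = -86481.30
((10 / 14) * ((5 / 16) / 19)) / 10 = 0.00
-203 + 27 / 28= -5657 / 28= -202.04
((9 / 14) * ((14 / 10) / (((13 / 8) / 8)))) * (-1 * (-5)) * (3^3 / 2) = 299.08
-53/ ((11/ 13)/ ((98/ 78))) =-2597/ 33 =-78.70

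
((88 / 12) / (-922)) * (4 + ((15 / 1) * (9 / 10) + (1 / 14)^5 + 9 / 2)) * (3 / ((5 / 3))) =-390460257 / 1239684320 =-0.31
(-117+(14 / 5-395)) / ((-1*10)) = 50.92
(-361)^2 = 130321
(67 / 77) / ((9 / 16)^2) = 2.75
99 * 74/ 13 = 7326/ 13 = 563.54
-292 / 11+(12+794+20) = 8794 / 11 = 799.45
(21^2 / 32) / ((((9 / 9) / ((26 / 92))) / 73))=418509 / 1472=284.31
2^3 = 8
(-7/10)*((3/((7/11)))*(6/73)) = -99/365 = -0.27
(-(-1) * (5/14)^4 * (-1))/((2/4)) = -625/19208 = -0.03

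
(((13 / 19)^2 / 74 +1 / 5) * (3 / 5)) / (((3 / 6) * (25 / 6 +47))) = 496062 / 102514975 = 0.00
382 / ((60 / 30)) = 191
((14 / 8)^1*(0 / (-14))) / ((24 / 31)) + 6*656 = 3936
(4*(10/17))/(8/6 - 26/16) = -960/119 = -8.07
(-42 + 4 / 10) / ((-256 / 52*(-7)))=-169 / 140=-1.21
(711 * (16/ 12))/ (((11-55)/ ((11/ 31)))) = -237/ 31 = -7.65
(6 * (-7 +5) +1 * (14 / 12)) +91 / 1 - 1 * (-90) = 1021 / 6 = 170.17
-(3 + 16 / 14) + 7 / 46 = -1285 / 322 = -3.99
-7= -7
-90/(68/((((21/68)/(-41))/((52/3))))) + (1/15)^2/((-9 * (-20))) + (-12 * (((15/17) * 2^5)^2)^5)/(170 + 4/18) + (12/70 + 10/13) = -21190753380475461715910832621358142809/933379476017644076148000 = -22703256204955.25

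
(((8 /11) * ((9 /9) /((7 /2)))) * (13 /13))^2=256 /5929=0.04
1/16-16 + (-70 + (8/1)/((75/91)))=-91477/1200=-76.23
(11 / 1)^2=121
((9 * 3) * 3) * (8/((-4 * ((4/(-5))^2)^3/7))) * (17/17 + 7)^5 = -141750000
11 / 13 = 0.85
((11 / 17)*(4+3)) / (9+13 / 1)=7 / 34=0.21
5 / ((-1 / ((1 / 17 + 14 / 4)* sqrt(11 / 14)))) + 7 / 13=7 / 13 -605* sqrt(154) / 476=-15.23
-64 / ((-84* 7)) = 0.11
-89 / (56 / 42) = -267 / 4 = -66.75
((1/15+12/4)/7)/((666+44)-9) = 46/73605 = 0.00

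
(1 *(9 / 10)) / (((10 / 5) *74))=9 / 1480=0.01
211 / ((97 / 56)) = 11816 / 97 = 121.81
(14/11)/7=2/11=0.18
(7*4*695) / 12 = 4865 / 3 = 1621.67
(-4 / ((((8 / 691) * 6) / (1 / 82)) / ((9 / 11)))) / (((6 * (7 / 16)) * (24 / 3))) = -691 / 25256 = -0.03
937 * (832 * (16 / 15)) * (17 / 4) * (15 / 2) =26505856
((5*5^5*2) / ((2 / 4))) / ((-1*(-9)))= 62500 / 9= 6944.44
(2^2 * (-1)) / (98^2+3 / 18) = -24 / 57625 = -0.00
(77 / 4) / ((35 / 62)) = 341 / 10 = 34.10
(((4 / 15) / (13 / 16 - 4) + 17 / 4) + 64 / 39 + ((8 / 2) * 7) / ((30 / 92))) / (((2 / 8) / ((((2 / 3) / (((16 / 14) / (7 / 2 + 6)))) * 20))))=485023469 / 11934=40642.15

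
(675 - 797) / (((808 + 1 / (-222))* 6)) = -4514 / 179375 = -0.03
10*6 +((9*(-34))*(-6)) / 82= 3378 / 41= 82.39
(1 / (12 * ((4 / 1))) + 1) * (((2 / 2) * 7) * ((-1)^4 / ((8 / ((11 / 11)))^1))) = 343 / 384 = 0.89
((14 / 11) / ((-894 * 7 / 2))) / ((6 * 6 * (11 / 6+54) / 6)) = -2 / 1647195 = -0.00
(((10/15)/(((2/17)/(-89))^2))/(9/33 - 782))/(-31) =25180859/1599414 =15.74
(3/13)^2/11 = 9/1859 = 0.00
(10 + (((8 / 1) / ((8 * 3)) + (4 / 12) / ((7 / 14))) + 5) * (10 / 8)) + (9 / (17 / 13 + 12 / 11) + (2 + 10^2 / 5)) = 29671 / 686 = 43.25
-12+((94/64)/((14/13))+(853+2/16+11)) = 382363/448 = 853.49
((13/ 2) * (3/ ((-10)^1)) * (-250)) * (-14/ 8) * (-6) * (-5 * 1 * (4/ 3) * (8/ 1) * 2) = -546000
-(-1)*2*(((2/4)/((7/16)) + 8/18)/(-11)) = -200/693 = -0.29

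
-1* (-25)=25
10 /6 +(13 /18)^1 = 43 /18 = 2.39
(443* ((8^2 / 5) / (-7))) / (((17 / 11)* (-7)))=311872 / 4165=74.88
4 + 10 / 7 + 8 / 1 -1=12.43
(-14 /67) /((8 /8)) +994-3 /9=993.46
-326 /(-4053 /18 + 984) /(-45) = 652 /68295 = 0.01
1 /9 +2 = 19 /9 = 2.11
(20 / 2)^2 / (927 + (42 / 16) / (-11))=1760 / 16311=0.11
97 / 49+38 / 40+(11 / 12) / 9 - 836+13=-5424092 / 6615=-819.97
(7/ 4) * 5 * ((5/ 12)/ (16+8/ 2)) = 35/ 192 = 0.18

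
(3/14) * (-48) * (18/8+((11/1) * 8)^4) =-4317806754/7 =-616829536.29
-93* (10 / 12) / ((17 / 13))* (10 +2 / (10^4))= -20150403 / 34000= -592.66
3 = 3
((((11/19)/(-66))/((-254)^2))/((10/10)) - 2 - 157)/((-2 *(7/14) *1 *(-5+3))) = -1169417017/14709648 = -79.50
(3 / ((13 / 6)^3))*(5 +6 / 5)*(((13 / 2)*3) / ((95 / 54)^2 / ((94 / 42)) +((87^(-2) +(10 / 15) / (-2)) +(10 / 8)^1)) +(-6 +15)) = 387793574433 / 12132082261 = 31.96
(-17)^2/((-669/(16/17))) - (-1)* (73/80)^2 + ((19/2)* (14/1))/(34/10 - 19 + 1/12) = -244125893/29971200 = -8.15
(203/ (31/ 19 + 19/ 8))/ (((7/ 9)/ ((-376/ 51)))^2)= 64467456/ 14161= 4552.46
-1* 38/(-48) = 19/24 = 0.79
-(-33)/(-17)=-33/17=-1.94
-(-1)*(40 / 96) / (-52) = -5 / 624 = -0.01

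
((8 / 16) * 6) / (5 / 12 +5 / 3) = 36 / 25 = 1.44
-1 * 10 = -10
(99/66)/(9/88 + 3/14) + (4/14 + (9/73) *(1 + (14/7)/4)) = 346041/66430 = 5.21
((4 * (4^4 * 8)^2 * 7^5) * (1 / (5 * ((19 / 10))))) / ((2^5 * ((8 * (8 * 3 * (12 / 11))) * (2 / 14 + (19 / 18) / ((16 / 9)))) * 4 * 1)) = 3855122432 / 2565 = 1502971.71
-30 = -30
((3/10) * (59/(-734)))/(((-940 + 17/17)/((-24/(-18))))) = 59/1723065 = 0.00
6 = 6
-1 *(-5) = 5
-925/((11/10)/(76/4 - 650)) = 5836750/11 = 530613.64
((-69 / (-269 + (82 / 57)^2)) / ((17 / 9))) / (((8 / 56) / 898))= 12682815894 / 14743369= 860.24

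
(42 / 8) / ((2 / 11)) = 231 / 8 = 28.88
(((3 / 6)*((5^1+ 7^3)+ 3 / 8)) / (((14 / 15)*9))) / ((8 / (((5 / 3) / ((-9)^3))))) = -23225 / 3919104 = -0.01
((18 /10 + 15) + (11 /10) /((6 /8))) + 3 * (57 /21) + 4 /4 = 27.41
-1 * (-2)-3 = -1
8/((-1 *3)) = -8/3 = -2.67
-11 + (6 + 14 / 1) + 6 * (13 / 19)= 249 / 19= 13.11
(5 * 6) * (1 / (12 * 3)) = 5 / 6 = 0.83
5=5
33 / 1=33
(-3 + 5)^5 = 32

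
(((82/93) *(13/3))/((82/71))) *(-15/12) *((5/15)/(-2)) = 4615/6696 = 0.69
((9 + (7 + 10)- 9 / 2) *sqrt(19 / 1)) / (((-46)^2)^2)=43 *sqrt(19) / 8954912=0.00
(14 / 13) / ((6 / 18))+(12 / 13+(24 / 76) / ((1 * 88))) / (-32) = 1113513 / 347776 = 3.20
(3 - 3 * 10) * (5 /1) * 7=-945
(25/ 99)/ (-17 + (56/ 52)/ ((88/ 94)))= -650/ 40797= -0.02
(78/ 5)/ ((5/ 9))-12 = 402/ 25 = 16.08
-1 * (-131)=131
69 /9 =23 /3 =7.67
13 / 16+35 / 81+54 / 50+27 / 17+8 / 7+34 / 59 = 1281161057 / 227480400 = 5.63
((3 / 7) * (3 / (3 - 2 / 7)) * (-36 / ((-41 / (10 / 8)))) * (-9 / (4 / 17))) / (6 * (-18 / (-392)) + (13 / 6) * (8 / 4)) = -1821771 / 422218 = -4.31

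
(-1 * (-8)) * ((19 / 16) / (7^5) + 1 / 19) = 269273 / 638666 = 0.42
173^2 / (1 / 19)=568651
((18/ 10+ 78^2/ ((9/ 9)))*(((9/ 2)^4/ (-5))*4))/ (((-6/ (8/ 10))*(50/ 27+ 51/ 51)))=93340.36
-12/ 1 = -12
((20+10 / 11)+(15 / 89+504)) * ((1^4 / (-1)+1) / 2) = 0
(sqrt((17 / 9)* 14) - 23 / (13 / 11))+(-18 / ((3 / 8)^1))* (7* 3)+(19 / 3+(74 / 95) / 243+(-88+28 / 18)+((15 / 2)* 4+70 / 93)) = -10017900868 / 9303255+sqrt(238) / 3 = -1071.67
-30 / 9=-10 / 3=-3.33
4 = 4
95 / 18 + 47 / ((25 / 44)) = 39599 / 450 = 88.00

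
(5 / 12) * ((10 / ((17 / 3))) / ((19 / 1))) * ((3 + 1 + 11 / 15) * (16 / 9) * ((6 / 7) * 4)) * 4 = 90880 / 20349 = 4.47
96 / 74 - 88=-86.70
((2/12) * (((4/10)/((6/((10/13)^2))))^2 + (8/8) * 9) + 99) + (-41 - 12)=73259365/1542294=47.50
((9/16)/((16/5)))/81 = 5/2304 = 0.00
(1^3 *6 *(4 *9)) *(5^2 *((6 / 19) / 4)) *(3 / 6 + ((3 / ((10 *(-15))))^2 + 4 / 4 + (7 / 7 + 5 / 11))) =6582141 / 5225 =1259.74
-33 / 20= -1.65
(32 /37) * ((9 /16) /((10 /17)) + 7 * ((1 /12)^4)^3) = 0.83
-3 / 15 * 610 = -122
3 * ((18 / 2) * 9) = 243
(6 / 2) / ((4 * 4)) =3 / 16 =0.19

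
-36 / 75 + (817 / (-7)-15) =-23134 / 175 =-132.19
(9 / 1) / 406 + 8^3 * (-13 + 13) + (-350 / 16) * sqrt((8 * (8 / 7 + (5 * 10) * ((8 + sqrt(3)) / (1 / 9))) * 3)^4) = -9921143394513 / 58 - 40836960000 * sqrt(3) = -241785886003.78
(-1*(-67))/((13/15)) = 1005/13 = 77.31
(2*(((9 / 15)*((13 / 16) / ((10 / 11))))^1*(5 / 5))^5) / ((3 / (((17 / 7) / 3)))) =27446873004837 / 1146880000000000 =0.02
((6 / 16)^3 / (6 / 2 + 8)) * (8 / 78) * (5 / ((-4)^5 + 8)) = -45 / 18596864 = -0.00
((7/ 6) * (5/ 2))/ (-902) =-35/ 10824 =-0.00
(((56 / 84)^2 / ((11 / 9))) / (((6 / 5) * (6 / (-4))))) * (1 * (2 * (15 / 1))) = -200 / 33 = -6.06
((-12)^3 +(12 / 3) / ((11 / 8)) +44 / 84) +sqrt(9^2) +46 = -385670 / 231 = -1669.57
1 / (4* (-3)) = -1 / 12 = -0.08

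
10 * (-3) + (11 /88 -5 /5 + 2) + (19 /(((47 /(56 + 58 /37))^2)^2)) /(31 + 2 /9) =-565472900592969951 /20558651985296968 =-27.51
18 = 18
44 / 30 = 22 / 15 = 1.47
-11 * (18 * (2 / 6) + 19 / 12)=-1001 / 12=-83.42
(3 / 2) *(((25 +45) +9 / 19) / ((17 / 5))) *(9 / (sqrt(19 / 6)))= 180765 *sqrt(114) / 12274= 157.25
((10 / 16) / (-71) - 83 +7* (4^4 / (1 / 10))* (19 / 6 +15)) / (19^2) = 901.56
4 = 4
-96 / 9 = -32 / 3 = -10.67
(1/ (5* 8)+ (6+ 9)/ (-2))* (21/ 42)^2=-299/ 160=-1.87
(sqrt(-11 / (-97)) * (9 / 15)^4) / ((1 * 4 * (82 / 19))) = 1539 * sqrt(1067) / 19885000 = 0.00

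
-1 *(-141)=141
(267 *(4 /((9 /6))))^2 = 506944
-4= -4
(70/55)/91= 2/143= 0.01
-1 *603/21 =-201/7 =-28.71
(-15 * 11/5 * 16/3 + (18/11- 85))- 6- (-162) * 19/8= 5253/44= 119.39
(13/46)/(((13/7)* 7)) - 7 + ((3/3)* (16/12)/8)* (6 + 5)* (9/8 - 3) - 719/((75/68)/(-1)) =17704781/27600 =641.48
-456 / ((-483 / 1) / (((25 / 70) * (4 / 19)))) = 80 / 1127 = 0.07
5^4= 625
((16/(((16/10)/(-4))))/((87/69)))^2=1006.42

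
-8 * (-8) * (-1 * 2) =-128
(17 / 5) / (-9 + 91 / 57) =-969 / 2110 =-0.46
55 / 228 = 0.24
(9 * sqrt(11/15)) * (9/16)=27 * sqrt(165)/80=4.34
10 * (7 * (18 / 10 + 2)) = 266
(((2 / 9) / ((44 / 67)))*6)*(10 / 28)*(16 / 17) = 2680 / 3927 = 0.68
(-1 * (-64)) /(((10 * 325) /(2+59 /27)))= 3616 /43875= 0.08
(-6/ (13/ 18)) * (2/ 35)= -216/ 455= -0.47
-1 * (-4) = 4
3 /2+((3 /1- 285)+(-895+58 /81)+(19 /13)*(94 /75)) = -1172.95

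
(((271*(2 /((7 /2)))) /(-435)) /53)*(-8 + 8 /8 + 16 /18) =11924 /290493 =0.04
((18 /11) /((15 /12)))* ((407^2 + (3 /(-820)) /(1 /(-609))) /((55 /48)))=117360582048 /620125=189253.11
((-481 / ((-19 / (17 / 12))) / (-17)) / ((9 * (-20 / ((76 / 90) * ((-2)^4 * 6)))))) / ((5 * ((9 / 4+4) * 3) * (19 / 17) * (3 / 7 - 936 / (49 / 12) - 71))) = -246568 / 8151890625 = -0.00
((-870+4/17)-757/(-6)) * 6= -75847/17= -4461.59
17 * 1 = 17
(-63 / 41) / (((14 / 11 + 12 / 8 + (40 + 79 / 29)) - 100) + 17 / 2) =20097 / 601675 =0.03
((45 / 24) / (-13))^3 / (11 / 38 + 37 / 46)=-1474875 / 537684992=-0.00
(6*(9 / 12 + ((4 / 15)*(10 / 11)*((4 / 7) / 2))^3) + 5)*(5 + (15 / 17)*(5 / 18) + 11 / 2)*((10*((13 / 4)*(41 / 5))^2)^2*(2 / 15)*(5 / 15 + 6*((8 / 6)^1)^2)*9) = 863353840541587427279 / 12699918000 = 67981056298.28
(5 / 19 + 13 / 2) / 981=257 / 37278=0.01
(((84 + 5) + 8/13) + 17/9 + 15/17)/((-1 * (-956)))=183757/1901484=0.10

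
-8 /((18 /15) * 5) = -4 /3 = -1.33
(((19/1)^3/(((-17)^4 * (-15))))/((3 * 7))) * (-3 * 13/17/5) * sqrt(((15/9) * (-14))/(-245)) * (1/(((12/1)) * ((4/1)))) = 89167 * sqrt(42)/751388324400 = 0.00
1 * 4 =4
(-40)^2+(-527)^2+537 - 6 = 279860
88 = 88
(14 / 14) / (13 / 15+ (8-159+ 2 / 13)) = -195 / 29246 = -0.01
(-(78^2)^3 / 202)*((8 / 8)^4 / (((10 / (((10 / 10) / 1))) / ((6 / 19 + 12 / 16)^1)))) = -1140072978564 / 9595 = -118819487.08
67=67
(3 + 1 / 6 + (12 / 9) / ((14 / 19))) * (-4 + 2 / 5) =-627 / 35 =-17.91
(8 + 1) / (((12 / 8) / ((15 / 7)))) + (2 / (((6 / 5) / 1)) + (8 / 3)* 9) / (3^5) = 66149 / 5103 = 12.96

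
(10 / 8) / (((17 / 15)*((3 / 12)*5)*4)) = 15 / 68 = 0.22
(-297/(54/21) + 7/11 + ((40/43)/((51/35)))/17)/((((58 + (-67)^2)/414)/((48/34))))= -14.76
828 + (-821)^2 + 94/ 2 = 674916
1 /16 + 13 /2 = 105 /16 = 6.56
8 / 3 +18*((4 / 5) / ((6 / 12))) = 31.47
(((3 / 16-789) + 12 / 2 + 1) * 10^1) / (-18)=62545 / 144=434.34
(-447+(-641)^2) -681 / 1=409753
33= 33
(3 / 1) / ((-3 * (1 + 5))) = -1 / 6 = -0.17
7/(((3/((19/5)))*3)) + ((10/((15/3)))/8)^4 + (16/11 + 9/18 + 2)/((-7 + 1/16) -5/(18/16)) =542501417/207694080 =2.61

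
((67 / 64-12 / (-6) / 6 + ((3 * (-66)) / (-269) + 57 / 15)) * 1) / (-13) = -1527817 / 3357120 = -0.46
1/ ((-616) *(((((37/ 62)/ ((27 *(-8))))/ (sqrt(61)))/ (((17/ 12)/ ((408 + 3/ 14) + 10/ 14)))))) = 0.02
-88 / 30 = -44 / 15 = -2.93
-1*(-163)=163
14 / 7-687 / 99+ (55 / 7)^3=5434466 / 11319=480.12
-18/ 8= -9/ 4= -2.25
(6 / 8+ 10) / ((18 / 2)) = 43 / 36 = 1.19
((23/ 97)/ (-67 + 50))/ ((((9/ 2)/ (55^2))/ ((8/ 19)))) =-1113200/ 281979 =-3.95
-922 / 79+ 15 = 263 / 79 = 3.33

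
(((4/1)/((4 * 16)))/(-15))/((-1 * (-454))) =-1/108960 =-0.00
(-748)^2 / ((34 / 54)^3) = 38106288 / 17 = 2241546.35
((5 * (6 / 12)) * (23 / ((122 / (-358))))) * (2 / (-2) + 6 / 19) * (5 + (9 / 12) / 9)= 267605 / 456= 586.85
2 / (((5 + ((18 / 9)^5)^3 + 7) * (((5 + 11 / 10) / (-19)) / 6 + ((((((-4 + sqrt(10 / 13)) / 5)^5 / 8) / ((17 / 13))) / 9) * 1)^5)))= -100358851190987194262353916671568187909068608217327369928359985351562500 / 88015592894946801250350350070441528834194602049826076428938347301925416137 - 5965273546989526621073799087589941931880852580070495605468750 * sqrt(130) / 88015592894946801250350350070441528834194602049826076428938347301925416137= -0.00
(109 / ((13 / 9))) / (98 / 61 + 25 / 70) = 279258 / 7267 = 38.43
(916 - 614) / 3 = 302 / 3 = 100.67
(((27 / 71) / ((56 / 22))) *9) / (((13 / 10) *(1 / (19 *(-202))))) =-25647435 / 6461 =-3969.58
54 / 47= 1.15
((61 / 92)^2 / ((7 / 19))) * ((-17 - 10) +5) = -777689 / 29624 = -26.25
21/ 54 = 7/ 18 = 0.39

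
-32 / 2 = -16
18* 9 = 162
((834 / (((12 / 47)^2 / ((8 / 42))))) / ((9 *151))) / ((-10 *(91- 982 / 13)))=-3991663 / 344180340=-0.01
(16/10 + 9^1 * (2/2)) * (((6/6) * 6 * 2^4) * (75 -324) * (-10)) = 2533824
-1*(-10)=10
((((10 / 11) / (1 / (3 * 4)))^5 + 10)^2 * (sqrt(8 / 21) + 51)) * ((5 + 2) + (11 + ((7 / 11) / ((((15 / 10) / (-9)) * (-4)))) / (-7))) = 22014369377696.66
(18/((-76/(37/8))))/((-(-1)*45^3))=-37/3078000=-0.00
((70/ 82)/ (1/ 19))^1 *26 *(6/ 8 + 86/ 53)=4348435/ 4346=1000.56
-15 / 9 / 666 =-0.00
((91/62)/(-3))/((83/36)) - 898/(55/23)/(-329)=43262872/46558435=0.93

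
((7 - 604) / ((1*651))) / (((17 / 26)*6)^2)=-33631 / 564417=-0.06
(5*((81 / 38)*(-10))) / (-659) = 2025 / 12521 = 0.16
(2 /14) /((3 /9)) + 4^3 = 451 /7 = 64.43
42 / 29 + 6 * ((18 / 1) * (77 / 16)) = 60459 / 116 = 521.20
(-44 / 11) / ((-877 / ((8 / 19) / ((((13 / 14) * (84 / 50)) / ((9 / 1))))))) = 2400 / 216619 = 0.01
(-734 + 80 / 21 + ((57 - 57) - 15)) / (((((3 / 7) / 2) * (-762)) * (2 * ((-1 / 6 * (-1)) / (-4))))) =-62596 / 1143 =-54.76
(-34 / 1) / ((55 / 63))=-2142 / 55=-38.95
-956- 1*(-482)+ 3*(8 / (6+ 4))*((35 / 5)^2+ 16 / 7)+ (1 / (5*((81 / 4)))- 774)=-3189104 / 2835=-1124.90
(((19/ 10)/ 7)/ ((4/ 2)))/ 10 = 19/ 1400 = 0.01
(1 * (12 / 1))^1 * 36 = 432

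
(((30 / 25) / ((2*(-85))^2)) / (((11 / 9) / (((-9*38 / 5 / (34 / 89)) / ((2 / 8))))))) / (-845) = 821826 / 28541459375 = 0.00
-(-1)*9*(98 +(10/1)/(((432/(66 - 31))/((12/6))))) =896.58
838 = 838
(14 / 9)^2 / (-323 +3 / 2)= -392 / 52083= -0.01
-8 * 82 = -656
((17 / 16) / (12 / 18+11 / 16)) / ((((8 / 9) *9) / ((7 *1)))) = 357 / 520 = 0.69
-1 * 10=-10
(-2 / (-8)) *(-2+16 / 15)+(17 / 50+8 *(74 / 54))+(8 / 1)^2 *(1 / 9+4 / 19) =405968 / 12825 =31.65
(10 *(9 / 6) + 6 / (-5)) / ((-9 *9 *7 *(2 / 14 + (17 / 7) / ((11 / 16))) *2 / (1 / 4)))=-253 / 305640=-0.00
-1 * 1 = -1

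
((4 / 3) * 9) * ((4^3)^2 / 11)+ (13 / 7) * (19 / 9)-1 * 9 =3093056 / 693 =4463.28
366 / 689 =0.53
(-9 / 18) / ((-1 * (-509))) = -1 / 1018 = -0.00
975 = 975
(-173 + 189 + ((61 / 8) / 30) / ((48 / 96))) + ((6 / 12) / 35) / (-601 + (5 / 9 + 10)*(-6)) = 5527379 / 334824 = 16.51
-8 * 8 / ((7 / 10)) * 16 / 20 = -512 / 7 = -73.14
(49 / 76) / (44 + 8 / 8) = 49 / 3420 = 0.01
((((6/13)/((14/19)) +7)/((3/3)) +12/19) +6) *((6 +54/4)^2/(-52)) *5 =-277335/532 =-521.31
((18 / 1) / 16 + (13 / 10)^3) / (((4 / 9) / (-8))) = -14949 / 250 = -59.80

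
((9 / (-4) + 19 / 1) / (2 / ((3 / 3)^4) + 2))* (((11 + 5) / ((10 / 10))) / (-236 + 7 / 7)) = -67 / 235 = -0.29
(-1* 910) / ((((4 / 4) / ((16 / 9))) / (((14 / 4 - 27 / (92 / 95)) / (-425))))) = -1632904 / 17595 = -92.81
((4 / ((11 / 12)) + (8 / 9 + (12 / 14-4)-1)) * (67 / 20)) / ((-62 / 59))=-3039857 / 859320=-3.54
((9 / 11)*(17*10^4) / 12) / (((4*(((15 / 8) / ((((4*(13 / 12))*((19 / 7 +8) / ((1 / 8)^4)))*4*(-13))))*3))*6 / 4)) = -2353561600000 / 693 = -3396192784.99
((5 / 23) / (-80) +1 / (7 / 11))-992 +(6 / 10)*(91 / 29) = -988.55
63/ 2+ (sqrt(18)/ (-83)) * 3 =31.35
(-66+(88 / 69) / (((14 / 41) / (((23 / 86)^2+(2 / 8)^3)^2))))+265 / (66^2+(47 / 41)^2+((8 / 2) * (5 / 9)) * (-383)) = -65.90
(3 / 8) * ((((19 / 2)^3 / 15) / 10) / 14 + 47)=796459 / 44800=17.78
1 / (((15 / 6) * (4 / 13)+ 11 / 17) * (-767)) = -17 / 18467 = -0.00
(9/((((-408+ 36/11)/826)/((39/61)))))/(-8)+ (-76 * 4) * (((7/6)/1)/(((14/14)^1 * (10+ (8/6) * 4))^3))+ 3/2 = 1806020259/629374576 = 2.87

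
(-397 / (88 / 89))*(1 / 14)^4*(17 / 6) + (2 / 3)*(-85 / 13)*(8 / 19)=-1.86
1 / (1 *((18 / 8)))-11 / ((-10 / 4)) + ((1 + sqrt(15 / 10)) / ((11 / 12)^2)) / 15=24 *sqrt(6) / 605 + 5362 / 1089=5.02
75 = 75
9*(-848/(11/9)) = -68688/11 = -6244.36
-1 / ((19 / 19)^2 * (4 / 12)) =-3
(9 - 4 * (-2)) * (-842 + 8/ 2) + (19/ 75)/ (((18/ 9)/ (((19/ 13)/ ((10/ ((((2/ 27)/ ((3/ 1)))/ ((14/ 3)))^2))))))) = -9923186636639/ 696559500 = -14246.00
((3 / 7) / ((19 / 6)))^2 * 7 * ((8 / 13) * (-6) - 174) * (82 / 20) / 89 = -438372 / 417677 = -1.05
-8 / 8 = -1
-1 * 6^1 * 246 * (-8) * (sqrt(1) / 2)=5904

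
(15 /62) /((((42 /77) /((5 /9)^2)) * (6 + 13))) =1375 /190836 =0.01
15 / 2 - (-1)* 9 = 33 / 2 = 16.50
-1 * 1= -1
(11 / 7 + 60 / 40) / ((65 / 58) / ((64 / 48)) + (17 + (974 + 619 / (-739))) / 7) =3686132 / 170770095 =0.02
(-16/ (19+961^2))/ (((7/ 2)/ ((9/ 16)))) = -9/ 3232390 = -0.00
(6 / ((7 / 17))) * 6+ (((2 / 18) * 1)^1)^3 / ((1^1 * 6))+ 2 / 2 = 2707513 / 30618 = 88.43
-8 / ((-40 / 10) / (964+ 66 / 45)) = 28964 / 15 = 1930.93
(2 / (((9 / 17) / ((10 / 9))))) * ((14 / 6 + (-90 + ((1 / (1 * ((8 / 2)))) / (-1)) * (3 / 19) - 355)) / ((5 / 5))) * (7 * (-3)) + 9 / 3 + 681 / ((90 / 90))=61110191 / 1539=39707.73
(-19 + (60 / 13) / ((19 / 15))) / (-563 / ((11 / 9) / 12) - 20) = 41723 / 15072928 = 0.00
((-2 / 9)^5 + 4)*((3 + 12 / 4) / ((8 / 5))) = 295205 / 19683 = 15.00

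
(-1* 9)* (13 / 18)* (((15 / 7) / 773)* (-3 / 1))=585 / 10822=0.05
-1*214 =-214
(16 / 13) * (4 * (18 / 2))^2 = 20736 / 13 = 1595.08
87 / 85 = 1.02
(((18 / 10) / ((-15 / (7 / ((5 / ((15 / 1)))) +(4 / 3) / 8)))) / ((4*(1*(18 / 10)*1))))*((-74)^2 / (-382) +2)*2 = 74803 / 8595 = 8.70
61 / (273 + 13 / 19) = 1159 / 5200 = 0.22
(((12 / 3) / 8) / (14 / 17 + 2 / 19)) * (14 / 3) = 2261 / 900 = 2.51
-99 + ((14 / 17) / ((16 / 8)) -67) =-2815 / 17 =-165.59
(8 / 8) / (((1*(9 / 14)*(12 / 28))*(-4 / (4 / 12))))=-49 / 162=-0.30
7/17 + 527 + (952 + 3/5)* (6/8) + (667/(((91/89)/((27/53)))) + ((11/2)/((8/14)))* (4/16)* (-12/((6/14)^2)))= 13941532379/9838920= 1416.98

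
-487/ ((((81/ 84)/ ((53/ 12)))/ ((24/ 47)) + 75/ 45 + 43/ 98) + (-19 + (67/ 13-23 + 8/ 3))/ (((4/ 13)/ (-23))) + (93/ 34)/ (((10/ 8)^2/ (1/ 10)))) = -64501689000/ 338749722391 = -0.19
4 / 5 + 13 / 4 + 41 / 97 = 8677 / 1940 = 4.47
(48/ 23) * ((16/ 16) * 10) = 480/ 23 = 20.87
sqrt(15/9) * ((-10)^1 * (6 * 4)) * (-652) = 52160 * sqrt(15) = 202014.81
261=261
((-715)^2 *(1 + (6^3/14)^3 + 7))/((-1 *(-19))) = 645399068600/6517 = 99033154.61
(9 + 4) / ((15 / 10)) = 8.67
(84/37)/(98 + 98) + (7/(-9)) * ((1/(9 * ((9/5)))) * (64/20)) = -26821/188811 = -0.14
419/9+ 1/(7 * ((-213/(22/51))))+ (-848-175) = -74249834/76041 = -976.44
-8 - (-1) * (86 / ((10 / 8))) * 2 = 648 / 5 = 129.60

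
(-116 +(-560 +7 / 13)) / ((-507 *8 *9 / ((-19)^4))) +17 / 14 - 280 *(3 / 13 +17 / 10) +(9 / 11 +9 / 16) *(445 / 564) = 8578398390775 / 4579743168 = 1873.12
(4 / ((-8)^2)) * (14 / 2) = 7 / 16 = 0.44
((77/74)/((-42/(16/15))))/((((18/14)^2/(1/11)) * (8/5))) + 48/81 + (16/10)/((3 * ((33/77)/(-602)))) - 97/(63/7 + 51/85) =-1637084239/2157840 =-758.67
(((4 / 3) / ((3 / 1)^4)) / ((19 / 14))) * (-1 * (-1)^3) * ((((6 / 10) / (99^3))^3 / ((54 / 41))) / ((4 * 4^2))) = 287 / 8435418263263940061366000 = 0.00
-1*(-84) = 84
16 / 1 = 16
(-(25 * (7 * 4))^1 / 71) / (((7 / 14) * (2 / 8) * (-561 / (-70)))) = -392000 / 39831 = -9.84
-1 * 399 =-399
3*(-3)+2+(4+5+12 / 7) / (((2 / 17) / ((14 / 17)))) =68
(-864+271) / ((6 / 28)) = -8302 / 3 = -2767.33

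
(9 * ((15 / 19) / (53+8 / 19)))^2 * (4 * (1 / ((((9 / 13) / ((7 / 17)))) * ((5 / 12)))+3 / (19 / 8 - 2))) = 2336688 / 3502765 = 0.67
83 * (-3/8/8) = -249/64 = -3.89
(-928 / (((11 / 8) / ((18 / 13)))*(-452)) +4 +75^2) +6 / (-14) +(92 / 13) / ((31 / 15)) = 5634.06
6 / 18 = 1 / 3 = 0.33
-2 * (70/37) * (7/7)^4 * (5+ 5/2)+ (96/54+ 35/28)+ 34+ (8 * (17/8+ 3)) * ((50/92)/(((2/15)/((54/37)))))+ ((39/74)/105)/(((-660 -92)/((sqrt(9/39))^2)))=101821985659/403169760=252.55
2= 2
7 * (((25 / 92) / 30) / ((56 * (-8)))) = -5 / 35328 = -0.00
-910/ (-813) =910/ 813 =1.12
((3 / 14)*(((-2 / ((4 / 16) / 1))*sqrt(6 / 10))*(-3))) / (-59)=-36*sqrt(15) / 2065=-0.07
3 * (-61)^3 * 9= -6128487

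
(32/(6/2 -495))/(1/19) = -152/123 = -1.24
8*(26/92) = 52/23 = 2.26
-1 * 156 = -156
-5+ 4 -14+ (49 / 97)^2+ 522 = 4772764 / 9409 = 507.26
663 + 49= 712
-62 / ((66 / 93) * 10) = -961 / 110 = -8.74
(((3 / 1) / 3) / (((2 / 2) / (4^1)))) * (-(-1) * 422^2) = 712336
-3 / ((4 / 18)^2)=-243 / 4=-60.75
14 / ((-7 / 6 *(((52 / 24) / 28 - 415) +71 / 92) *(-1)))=-0.03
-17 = -17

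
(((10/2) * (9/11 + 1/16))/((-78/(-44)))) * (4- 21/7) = 775/312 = 2.48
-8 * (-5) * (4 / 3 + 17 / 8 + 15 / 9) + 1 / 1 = 206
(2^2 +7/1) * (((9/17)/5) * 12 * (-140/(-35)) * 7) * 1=33264/85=391.34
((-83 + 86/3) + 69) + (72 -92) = -16/3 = -5.33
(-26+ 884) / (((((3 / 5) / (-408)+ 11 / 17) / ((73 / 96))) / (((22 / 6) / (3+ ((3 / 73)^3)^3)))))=574614061560514175459545 / 465203278168784893548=1235.19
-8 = -8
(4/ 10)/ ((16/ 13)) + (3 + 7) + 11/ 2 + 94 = 4393/ 40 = 109.82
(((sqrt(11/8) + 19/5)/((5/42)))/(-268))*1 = -399/3350 - 21*sqrt(22)/2680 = -0.16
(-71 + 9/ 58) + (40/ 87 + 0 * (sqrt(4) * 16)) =-12247/ 174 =-70.39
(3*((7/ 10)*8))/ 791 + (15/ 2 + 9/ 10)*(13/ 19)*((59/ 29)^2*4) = 95.18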